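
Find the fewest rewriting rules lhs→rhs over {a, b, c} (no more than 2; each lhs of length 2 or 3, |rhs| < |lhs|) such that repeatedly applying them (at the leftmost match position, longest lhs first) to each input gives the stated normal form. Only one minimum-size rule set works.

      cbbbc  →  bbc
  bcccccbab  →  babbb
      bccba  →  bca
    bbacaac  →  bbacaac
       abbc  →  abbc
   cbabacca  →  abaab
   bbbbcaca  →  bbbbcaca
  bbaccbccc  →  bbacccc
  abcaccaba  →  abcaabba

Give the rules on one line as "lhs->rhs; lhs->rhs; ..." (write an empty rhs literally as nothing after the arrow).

  | cbbbc => bbc
  | bcccccbab => bccccab => bccabb => babbb
  | bccba => bca
  | bbacaac

cb->; cca->ab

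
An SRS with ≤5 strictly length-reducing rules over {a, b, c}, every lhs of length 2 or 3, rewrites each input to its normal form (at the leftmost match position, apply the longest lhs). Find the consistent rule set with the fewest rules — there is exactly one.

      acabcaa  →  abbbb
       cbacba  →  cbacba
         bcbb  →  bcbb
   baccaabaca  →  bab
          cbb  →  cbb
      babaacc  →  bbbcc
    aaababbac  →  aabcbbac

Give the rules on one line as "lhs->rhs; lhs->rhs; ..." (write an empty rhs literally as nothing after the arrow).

aba->bc; ca->b; caa->bb; cca->

  | acabcaa => abbcaa => abbbb
  | cbacba
  | bcbb
  | baccaabaca => baabaca => babcca => bab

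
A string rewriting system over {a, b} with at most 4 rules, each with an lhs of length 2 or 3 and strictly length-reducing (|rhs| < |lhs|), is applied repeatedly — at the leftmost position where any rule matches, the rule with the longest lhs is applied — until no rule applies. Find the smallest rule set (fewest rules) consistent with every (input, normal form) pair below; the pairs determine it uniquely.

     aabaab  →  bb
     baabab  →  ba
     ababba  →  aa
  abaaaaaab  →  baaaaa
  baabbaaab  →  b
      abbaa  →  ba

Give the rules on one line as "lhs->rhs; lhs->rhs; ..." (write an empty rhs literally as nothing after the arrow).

  | aabaab => abab => bb
  | baabab => babb => bab => ba
  | ababba => bbba => aa
  | abaaaaaab => baaaaab => baaaaa

ab->a; aba->b; bba->; bbb->a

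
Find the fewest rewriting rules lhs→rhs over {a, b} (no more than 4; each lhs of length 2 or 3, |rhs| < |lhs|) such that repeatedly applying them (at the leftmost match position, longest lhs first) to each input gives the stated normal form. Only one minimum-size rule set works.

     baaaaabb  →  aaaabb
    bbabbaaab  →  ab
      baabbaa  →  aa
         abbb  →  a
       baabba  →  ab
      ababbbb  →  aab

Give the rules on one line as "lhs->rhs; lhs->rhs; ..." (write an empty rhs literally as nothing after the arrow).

aba->aa; ba->; bab->; bbb->

  | baaaaabb => aaaabb
  | bbabbaaab => bbaaab => baab => ab
  | baabbaa => abbaa => aba => aa
  | abbb => a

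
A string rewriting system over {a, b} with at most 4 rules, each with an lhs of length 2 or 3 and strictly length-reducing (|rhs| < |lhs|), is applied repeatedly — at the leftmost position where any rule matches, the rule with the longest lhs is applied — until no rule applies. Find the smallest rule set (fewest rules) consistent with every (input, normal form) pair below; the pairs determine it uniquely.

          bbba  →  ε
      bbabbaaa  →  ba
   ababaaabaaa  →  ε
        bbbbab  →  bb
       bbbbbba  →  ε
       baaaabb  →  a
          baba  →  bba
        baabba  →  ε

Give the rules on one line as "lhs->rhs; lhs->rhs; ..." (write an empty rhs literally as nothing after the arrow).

aa->; ab->b; bbb->a

  | bbba => aa => ε
  | bbabbaaa => bbbbaaa => abaaa => baaa => ba
  | ababaaabaaa => babaaabaaa => bbaaabaaa => bbabaaa => bbbaaa => aaaa => aa => ε
  | bbbbab => abab => bab => bb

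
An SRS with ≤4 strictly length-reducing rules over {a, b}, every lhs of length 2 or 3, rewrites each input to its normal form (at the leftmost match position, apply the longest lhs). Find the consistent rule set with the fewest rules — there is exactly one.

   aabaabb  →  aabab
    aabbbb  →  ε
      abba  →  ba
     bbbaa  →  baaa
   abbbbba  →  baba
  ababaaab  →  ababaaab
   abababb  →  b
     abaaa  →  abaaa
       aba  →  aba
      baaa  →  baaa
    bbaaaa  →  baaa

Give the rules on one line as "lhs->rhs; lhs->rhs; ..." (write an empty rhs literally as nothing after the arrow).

  | aabaabb => aabab
  | aabbbb => abbb => bb => ε
  | abba => ba
  | bbbaa => baaa

abb->b; bb->; bba->b; bbb->ba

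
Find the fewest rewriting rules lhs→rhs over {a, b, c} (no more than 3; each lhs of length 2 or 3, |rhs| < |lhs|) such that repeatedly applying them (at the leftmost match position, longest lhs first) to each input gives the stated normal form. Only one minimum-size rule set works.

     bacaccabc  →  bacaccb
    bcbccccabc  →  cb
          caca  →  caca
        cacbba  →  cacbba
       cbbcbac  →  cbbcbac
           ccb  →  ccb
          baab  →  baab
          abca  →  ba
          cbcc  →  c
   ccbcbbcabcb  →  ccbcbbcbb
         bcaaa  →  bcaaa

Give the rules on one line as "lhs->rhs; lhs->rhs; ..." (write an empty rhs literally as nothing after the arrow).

abc->b; bcc->

  | bacaccabc => bacaccb
  | bcbccccabc => bcccabc => cabc => cb
  | caca
  | cacbba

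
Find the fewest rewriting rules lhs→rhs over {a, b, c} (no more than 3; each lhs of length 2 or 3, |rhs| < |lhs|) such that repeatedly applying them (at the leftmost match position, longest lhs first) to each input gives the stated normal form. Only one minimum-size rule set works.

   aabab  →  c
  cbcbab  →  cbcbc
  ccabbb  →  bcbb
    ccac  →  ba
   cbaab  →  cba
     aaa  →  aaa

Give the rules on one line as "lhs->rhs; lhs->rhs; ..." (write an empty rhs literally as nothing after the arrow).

  | aabab => acab => acc => ab => c
  | cbcbab => cbcbc
  | ccabbb => babbb => bcbb
  | ccac => bac => ba

ab->c; bac->ba; cc->b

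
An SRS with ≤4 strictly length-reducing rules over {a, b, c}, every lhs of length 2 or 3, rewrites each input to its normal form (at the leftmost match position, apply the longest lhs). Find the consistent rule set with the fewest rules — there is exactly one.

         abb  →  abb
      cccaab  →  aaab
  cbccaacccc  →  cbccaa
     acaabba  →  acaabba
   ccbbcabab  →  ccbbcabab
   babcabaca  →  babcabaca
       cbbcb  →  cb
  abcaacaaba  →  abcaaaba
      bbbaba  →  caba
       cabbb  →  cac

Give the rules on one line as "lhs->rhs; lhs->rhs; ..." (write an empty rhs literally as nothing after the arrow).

  | abb
  | cccaab => aaab
  | cbccaacccc => cbccaccc => cbccaa
  | acaabba

aac->a; bbb->c; bcb->; ccc->a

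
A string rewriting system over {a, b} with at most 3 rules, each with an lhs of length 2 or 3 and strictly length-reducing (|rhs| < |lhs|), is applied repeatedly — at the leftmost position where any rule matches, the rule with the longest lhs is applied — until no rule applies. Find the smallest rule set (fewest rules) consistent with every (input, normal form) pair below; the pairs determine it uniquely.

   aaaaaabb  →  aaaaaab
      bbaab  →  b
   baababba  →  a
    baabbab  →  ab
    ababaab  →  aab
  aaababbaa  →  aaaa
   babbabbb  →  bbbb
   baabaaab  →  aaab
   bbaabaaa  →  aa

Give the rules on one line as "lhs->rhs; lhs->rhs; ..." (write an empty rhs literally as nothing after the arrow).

abb->ab; ba->

  | aaaaaabb => aaaaaab
  | bbaab => bab => b
  | baababba => ababba => abba => aba => a
  | baabbab => abbab => abab => ab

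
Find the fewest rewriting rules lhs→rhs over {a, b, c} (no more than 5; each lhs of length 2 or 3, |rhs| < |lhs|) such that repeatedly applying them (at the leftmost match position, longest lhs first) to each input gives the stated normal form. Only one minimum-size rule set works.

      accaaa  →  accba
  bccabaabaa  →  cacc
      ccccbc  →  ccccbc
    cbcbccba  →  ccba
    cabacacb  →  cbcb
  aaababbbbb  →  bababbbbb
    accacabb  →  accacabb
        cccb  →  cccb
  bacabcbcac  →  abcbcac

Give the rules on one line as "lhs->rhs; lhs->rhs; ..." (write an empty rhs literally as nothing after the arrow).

aa->b; baa->c; bac->; bcc->c

  | accaaa => accba
  | bccabaabaa => cabaabaa => cacbaa => cacc
  | ccccbc
  | cbcbccba => cbccba => ccba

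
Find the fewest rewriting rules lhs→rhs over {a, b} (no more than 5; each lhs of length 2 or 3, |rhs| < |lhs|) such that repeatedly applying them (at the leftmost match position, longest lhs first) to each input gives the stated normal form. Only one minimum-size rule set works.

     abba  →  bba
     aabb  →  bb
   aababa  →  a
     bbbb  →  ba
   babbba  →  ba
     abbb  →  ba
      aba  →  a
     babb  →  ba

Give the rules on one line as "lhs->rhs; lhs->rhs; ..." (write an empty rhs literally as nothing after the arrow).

  | abba => bba
  | aabb => abb => bb
  | aababa => ababa => aaba => aba => aa => a
  | bbbb => bab => ba

aa->a; ab->a; abb->bb; bbb->ba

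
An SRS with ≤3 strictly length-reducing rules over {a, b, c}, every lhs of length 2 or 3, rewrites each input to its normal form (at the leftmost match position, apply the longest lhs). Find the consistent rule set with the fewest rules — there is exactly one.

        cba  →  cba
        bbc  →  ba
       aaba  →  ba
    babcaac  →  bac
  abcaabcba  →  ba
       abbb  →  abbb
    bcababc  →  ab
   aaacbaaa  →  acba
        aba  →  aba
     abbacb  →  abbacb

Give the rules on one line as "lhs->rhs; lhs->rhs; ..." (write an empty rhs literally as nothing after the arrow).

  | cba
  | bbc => ba
  | aaba => ba
  | babcaac => baaac => bac

aa->; bc->a; bca->a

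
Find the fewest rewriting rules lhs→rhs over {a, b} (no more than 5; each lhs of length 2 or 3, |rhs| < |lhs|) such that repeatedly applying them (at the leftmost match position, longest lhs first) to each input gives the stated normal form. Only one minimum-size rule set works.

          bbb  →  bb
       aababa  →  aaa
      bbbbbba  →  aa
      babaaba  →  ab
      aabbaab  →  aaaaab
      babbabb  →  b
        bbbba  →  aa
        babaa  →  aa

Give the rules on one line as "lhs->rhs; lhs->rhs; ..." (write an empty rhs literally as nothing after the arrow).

aba->b; bab->; bba->aa; bbb->bb

  | bbb => bb
  | aababa => abba => aaa
  | bbbbbba => bbbbba => bbbba => bbba => bba => aa
  | babaaba => aaba => ab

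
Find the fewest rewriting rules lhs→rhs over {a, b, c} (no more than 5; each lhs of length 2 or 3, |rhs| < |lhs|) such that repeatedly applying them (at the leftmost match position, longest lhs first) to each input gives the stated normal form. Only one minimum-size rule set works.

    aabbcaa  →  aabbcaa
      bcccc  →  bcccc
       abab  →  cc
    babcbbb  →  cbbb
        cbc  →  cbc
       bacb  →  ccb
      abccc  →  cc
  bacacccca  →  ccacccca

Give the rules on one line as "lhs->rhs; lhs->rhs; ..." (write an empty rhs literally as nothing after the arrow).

abc->; acb->cc; ba->c; bcb->b

  | aabbcaa
  | bcccc
  | abab => acb => cc
  | babcbbb => cbcbbb => cbbb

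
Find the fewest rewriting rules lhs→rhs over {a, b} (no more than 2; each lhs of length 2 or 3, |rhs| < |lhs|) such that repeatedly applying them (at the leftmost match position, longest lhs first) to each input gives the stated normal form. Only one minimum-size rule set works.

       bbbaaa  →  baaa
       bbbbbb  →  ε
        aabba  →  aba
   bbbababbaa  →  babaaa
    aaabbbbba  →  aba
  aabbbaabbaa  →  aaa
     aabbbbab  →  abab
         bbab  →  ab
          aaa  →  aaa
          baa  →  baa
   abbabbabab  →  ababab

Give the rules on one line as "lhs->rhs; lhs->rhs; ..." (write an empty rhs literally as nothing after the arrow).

  | bbbaaa => baaa
  | bbbbbb => bbbb => bb => ε
  | aabba => aba
  | bbbababbaa => bababbaa => babaaa

aab->a; bb->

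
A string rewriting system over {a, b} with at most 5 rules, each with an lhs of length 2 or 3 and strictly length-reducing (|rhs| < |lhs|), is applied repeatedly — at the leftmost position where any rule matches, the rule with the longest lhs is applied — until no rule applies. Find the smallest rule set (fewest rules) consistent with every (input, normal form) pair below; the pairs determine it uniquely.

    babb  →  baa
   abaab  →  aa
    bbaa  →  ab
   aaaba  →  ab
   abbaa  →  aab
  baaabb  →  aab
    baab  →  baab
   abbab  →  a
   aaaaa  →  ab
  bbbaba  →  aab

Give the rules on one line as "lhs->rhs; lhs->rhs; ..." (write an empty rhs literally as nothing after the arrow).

  | babb => baa
  | abaab => abab => abb => aa
  | bbaa => aba => ab
  | aaaba => bbba => aba => ab

aaa->bb; aba->ab; bb->a; bba->ab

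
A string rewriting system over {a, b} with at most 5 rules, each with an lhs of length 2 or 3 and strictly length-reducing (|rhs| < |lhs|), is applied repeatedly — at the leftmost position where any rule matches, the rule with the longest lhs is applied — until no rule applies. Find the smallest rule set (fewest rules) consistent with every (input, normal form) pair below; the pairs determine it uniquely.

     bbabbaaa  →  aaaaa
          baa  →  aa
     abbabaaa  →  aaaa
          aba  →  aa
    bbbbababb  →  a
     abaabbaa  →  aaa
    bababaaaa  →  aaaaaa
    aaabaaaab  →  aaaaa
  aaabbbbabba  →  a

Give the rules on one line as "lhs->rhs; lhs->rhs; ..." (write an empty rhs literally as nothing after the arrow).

  | bbabbaaa => abbbaaa => ababaa => aaaaa
  | baa => aa
  | abbabaaa => aabbaaa => abaaa => aaaa
  | aba => aa

aab->a; ba->a; bab->aa; bba->ab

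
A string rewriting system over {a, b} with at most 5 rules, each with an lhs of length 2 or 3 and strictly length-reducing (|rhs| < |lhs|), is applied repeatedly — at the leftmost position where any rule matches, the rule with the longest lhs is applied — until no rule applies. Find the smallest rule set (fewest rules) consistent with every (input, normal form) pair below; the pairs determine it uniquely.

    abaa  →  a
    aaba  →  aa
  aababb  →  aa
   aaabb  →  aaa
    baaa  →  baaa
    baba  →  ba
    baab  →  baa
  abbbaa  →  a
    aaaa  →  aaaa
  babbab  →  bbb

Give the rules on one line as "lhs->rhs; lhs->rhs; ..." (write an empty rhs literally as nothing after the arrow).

  | abaa => aba => ab => a
  | aaba => aab => aa
  | aababb => aabbb => aabb => aab => aa
  | aaabb => aaab => aaa

ab->a; aba->ab; bab->b; bba->bb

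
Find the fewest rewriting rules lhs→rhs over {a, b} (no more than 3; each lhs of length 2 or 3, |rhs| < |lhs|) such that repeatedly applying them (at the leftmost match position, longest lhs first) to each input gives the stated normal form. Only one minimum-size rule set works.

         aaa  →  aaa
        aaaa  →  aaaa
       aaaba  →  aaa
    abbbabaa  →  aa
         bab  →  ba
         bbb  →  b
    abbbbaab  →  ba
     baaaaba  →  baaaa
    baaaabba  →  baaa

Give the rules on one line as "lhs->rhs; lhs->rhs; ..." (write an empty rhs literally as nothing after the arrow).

  | aaa
  | aaaa
  | aaaba => aaa
  | abbbabaa => bbabaa => abaa => aa

ab->; bab->ba; bb->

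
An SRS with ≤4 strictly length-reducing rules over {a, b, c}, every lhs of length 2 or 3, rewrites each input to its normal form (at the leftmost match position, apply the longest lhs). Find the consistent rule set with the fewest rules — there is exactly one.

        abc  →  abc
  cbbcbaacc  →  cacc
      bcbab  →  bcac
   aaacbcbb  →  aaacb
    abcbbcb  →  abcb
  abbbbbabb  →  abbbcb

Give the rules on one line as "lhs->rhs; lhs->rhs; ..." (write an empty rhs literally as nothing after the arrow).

  | abc
  | cbbcbaacc => cbaacc => cacc
  | bcbab => bcac
  | aaacbcbb => aaacb

ba->; bab->ac; cbb->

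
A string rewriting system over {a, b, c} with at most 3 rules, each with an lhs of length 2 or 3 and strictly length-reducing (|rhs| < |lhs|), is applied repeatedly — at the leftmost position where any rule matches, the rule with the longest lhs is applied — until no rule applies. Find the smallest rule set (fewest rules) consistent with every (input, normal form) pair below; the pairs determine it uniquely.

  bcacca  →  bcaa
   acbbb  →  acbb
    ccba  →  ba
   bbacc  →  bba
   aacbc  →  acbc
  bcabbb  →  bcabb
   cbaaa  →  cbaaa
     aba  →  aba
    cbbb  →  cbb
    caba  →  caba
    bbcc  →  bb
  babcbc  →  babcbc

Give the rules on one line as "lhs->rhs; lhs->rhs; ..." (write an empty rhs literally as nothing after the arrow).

  | bcacca => bcaa
  | acbbb => acbb
  | ccba => ba
  | bbacc => bba

aac->ac; bbb->bb; cc->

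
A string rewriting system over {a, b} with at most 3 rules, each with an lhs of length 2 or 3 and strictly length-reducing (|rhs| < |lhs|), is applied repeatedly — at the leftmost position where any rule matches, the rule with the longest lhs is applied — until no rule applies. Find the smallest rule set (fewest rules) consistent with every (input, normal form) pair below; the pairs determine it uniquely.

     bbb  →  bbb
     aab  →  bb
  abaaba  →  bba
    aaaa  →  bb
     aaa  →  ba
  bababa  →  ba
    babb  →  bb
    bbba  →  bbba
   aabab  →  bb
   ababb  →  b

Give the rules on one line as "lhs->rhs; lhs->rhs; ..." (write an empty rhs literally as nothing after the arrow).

  | bbb
  | aab => bb
  | abaaba => aaba => bba
  | aaaa => baa => bb

aa->b; ab->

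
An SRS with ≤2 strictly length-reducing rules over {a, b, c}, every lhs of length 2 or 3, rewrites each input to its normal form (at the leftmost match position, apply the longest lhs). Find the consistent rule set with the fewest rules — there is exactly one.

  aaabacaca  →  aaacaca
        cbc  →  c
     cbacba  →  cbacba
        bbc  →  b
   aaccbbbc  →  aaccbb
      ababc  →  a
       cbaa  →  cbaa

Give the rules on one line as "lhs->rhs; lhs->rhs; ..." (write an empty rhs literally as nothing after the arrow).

aba->a; bc->

  | aaabacaca => aaacaca
  | cbc => c
  | cbacba
  | bbc => b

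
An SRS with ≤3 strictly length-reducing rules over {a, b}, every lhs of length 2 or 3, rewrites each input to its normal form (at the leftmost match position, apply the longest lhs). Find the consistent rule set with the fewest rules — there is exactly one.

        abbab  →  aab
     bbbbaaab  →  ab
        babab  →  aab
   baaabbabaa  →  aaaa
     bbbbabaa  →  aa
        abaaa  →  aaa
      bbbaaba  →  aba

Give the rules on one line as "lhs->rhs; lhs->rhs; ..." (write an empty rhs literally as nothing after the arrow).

baa->a; bab->ab

  | abbab => abab => aab
  | bbbbaaab => bbbaab => bbab => bab => ab
  | babab => abab => aab
  | baaabbabaa => aabbabaa => aababaa => aaabaa => aaaa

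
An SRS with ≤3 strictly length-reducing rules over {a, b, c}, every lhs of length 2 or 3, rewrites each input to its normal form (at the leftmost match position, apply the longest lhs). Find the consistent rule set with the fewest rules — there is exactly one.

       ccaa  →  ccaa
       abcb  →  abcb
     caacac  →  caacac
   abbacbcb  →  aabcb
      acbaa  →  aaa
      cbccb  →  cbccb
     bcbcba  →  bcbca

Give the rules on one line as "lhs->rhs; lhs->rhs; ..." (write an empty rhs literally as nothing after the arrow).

  | ccaa
  | abcb
  | caacac
  | abbacbcb => abacbcb => aacbcb => aabcb

acb->ab; ba->a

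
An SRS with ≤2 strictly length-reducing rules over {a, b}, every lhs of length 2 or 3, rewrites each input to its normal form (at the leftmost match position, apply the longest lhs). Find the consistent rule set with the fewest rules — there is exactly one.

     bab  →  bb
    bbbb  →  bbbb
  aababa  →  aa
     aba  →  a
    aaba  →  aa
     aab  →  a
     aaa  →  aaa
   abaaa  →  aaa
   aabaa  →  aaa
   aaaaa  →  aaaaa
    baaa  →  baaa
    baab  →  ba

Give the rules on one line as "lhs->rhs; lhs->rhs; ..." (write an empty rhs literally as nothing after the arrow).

  | bab => bb
  | bbbb
  | aababa => aaba => aa
  | aba => a

ab->; bab->bb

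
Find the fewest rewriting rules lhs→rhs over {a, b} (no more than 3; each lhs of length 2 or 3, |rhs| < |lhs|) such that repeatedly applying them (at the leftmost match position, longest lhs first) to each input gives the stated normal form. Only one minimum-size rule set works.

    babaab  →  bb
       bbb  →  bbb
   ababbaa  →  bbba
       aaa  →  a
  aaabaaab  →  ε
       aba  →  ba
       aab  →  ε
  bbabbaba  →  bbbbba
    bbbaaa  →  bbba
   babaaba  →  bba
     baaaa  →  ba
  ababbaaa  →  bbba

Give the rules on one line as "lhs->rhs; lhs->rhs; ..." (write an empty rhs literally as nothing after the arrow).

  | babaab => bbaab => bb
  | bbb
  | ababbaa => babbaa => bbbaa => bbba
  | aaa => aa => a

aa->a; aab->; ab->b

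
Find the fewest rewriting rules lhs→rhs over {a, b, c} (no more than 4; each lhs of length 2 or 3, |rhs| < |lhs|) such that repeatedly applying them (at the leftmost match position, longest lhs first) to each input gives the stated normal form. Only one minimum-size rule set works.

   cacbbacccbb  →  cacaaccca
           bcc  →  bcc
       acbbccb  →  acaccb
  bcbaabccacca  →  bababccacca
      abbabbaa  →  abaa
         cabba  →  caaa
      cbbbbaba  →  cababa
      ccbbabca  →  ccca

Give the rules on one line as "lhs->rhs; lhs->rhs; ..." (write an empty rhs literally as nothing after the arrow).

  | cacbbacccbb => cacaacccbb => cacaaccca
  | bcc
  | acbbccb => acaccb
  | bcbaabccacca => bababccacca

aab->; bb->a; bbb->a; cba->ab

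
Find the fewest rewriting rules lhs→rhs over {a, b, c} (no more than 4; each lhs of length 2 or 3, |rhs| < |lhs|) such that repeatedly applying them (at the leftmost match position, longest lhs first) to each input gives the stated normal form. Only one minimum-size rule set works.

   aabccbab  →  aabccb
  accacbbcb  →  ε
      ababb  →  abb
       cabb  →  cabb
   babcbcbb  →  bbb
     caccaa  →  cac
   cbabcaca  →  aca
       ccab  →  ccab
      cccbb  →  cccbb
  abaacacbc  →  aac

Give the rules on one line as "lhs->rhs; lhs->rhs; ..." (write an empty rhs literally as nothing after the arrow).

acb->ba; ba->; caa->; cbc->

  | aabccbab => aabccb
  | accacbbcb => accbabcb => accbcb => acb => ba => ε
  | ababb => abb
  | cabb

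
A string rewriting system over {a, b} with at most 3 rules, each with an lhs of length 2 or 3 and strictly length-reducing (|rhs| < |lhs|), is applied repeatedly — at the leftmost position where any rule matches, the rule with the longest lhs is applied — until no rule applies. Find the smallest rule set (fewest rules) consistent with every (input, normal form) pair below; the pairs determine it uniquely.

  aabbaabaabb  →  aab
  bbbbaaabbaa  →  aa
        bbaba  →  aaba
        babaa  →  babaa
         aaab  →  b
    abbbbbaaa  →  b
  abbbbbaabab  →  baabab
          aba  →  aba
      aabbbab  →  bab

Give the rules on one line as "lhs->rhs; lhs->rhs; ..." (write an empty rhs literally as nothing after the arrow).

  | aabbaabaabb => aaaaabaabb => aabaabb => aabaaa => aab
  | bbbbaaabbaa => abbaaabbaa => aaaaabbaa => aabbaa => aaaaa => aa
  | bbaba => aaba
  | babaa

aaa->; bb->a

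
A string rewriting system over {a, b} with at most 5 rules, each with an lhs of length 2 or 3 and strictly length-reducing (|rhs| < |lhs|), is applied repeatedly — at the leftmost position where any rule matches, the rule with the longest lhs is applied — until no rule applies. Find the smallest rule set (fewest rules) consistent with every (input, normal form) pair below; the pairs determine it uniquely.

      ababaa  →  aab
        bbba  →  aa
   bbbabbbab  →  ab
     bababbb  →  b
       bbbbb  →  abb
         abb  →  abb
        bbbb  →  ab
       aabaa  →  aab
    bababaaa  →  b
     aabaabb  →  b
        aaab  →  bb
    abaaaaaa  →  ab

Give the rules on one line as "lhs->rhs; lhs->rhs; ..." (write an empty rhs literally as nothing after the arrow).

  | ababaa => aabaa => aab
  | bbba => aa
  | bbbabbbab => aabbbab => aaaab => bab => ab
  | bababbb => ababbb => aabbb => aaa => b

aaa->b; ba->a; baa->b; bbb->a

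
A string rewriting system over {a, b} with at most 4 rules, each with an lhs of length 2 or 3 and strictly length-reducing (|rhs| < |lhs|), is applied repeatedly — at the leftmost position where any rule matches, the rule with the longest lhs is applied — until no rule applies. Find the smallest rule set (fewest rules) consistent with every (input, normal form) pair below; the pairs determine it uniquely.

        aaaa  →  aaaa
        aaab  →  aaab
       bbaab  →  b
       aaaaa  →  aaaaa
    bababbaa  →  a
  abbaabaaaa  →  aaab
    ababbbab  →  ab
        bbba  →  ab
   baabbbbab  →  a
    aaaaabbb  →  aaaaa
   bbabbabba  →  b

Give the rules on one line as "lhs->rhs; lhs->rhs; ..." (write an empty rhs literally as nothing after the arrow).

  | aaaa
  | aaab
  | bbaab => babb => b
  | aaaaa

ba->; baa->ab; bab->; bbb->ba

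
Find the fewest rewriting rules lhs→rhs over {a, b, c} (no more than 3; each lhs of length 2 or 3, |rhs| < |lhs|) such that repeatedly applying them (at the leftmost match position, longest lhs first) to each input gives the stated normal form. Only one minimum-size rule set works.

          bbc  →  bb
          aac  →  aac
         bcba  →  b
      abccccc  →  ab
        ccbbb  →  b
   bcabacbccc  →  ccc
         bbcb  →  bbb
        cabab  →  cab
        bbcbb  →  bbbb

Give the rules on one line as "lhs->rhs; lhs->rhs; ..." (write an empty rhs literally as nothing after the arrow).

  | bbc => bb
  | aac
  | bcba => bba => b
  | abccccc => abcccc => abccc => abcc => abc => ab

ba->; bc->b; cb->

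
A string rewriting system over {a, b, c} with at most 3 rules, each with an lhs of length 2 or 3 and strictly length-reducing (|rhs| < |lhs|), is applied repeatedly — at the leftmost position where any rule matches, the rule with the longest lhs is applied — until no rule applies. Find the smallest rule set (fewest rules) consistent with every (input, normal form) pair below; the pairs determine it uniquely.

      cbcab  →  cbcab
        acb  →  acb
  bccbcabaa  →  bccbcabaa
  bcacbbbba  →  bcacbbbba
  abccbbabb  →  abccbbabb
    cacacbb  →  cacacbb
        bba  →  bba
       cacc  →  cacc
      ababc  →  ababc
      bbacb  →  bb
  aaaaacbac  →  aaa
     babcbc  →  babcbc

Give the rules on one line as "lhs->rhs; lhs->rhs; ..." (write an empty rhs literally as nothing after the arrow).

  | cbcab
  | acb
  | bccbcabaa
  | bcacbbbba

aac->; bac->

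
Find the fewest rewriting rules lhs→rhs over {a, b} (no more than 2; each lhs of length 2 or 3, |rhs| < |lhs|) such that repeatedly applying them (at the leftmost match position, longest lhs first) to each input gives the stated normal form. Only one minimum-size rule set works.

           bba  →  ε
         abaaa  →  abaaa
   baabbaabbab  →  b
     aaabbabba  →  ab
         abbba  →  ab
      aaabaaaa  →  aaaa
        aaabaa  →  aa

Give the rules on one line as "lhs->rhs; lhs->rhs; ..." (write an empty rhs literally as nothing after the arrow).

  | bba => ε
  | abaaa
  | baabbaabbab => bbbbaabbab => bbabbab => bbab => b
  | aaabbabba => abbbabba => abbba => ab

aab->bb; bba->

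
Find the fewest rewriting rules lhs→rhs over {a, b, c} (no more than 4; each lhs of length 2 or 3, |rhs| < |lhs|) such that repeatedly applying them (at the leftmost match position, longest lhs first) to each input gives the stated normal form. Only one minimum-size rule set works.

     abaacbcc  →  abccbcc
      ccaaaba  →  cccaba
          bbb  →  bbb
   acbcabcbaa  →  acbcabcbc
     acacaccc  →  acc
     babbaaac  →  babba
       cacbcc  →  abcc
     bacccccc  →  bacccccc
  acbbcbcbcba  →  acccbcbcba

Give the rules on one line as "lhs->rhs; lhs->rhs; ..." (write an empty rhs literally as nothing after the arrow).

  | abaacbcc => abccbcc
  | ccaaaba => cccaba
  | bbb
  | acbcabcbaa => acbcabcbc

aa->c; cac->a; cbb->cc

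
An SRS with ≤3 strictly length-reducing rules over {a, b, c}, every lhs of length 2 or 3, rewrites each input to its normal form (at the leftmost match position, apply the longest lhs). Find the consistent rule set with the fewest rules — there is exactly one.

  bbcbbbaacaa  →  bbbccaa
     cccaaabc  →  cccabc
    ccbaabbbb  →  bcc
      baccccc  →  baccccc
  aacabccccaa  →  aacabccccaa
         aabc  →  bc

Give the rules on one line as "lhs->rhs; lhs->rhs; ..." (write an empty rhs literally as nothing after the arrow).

aab->b; baa->; cbb->bc

  | bbcbbbaacaa => bbbcbaacaa => bbbccaa
  | cccaaabc => cccabc
  | ccbaabbbb => ccbbbb => cbcbb => cbbc => bcc
  | baccccc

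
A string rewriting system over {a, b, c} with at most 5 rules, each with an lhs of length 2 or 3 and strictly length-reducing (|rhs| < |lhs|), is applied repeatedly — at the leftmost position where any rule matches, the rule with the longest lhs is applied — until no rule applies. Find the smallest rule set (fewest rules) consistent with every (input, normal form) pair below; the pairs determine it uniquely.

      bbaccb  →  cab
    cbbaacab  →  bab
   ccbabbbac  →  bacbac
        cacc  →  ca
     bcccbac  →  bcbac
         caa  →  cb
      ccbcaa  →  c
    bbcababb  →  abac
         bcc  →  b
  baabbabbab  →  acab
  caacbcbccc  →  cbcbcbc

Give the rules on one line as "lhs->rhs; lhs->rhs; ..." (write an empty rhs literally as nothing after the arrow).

  | bbaccb => caccb => cab
  | cbbaacab => ccaacab => aacab => bcab => bab
  | ccbabbbac => babbbac => bacbac
  | cacc => ca

aa->b; bb->c; bca->ba; cc->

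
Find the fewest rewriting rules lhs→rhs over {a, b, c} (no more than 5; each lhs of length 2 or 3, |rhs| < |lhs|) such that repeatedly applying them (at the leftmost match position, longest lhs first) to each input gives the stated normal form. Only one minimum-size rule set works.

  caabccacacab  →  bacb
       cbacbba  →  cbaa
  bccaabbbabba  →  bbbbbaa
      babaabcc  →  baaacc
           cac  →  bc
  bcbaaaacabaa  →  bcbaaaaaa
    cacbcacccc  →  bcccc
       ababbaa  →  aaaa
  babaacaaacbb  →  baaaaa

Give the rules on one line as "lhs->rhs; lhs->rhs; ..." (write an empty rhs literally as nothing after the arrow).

  | caabccacacab => babccacacab => baccacacab => baccacab => baccab => bacb
  | cbacbba => cbaa
  | bccaabbbabba => bcabbbabba => bbbbbabba => bbbbbaba => bbbbbaa
  | babaabcc => baaabcc => baaacc

ab->a; ca->b; cbb->; cca->c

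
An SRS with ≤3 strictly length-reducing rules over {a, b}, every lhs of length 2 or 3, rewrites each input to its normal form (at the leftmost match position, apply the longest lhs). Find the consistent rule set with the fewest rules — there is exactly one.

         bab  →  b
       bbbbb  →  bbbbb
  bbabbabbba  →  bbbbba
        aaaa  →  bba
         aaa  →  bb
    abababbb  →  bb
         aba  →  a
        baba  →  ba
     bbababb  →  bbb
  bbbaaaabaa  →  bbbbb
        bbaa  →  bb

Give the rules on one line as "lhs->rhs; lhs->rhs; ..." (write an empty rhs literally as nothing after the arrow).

aa->; aaa->bb; ab->

  | bab => b
  | bbbbb
  | bbabbabbba => bbbabbba => bbbbba
  | aaaa => bba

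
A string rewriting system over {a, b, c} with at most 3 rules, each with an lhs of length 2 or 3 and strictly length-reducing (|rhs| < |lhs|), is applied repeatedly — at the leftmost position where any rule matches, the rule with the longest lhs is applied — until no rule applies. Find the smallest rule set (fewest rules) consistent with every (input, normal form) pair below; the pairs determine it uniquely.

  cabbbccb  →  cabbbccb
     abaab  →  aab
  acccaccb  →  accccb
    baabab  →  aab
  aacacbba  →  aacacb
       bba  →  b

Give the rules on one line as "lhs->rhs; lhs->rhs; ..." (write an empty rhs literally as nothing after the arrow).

ba->; bab->ab; cca->c

  | cabbbccb
  | abaab => aab
  | acccaccb => accccb
  | baabab => abab => aab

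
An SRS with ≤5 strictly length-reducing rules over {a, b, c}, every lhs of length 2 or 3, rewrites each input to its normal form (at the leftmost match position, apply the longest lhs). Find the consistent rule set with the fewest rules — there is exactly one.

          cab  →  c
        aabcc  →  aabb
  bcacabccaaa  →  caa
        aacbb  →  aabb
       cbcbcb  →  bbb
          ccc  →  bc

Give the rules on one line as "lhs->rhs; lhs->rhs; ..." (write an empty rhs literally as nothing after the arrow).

bba->c; cab->c; cb->b; cc->b

  | cab => c
  | aabcc => aabb
  | bcacabccaaa => bcacccaaa => bcabcaaa => bccaaa => bbaaa => caa
  | aacbb => aabb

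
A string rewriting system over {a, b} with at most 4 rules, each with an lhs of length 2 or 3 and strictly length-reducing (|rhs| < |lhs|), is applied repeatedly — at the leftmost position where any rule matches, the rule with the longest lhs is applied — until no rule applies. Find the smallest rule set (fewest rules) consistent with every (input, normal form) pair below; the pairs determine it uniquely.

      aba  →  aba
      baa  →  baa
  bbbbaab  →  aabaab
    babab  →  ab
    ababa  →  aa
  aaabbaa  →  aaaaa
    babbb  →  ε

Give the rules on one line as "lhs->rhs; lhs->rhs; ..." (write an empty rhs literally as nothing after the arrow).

  | aba
  | baa
  | bbbbaab => aabaab
  | babab => ab

bab->; bb->; bbb->aa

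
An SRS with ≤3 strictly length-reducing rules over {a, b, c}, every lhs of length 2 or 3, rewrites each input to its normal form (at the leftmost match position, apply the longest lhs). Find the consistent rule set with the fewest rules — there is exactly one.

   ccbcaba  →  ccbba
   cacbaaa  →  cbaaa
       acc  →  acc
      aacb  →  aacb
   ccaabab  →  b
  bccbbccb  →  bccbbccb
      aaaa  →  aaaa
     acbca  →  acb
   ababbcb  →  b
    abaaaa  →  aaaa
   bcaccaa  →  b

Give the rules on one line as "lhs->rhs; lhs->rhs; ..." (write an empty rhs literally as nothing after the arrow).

  | ccbcaba => ccbba
  | cacbaaa => cbaaa
  | acc
  | aacb

ab->; bcb->b; ca->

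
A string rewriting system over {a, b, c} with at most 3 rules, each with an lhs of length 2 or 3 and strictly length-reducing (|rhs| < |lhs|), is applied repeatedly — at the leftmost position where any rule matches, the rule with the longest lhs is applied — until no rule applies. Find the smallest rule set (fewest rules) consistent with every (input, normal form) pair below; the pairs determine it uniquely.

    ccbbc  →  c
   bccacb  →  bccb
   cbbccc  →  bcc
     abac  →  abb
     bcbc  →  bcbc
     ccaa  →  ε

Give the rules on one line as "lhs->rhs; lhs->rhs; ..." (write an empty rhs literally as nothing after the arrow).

ac->b; ca->; cbb->a

  | ccbbc => cac => c
  | bccacb => bccb
  | cbbccc => accc => bcc
  | abac => abb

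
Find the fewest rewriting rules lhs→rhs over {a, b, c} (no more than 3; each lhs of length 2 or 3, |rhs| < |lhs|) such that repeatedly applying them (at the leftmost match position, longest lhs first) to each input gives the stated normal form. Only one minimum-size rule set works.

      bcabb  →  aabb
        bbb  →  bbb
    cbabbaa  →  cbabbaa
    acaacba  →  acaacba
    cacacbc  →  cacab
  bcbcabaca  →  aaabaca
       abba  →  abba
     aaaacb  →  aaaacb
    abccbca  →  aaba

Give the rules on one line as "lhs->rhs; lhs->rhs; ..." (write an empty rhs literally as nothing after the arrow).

bc->a; cbc->b

  | bcabb => aabb
  | bbb
  | cbabbaa
  | acaacba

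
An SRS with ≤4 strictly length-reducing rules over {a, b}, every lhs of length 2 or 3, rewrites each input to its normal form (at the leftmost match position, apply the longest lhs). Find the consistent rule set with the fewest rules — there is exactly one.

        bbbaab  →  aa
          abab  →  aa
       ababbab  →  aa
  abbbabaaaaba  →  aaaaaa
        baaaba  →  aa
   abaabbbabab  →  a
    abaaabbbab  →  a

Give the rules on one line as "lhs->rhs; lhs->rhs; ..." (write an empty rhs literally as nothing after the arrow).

aab->a; ba->b; bb->a; bbb->a

  | bbbaab => aaab => aa
  | abab => abb => aa
  | ababbab => abbbab => aaab => aa
  | abbbabaaaaba => aaabaaaaba => aaaaaaba => aaaaaa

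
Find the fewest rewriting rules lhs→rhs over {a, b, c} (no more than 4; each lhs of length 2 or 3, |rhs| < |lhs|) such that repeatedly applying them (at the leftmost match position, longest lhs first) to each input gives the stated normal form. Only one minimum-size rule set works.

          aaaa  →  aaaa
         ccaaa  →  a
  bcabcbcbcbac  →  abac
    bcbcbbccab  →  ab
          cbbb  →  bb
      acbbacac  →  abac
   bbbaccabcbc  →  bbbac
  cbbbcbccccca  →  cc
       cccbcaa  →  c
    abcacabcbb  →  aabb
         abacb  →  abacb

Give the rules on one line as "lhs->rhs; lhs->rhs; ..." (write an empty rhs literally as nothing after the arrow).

  | aaaa
  | ccaaa => caa => a
  | bcabcbcbcbac => abcbcbcbac => abcbcbac => abcbac => abac
  | bcbcbbccab => bcbbccab => bbccab => bcab => ab

bc->; ca->; cbb->b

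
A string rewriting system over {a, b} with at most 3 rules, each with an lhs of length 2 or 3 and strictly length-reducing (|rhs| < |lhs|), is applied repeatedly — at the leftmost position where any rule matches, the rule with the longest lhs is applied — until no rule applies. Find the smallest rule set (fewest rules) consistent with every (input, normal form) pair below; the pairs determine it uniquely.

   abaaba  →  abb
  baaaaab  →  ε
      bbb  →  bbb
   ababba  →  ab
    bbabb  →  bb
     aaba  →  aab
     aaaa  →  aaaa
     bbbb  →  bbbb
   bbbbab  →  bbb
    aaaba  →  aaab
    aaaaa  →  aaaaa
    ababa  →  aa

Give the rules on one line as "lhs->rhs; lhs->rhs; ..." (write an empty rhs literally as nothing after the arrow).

  | abaaba => abba => abb
  | baaaaab => baaab => bab => ε
  | bbb
  | ababba => aba => ab

ba->b; baa->b; bab->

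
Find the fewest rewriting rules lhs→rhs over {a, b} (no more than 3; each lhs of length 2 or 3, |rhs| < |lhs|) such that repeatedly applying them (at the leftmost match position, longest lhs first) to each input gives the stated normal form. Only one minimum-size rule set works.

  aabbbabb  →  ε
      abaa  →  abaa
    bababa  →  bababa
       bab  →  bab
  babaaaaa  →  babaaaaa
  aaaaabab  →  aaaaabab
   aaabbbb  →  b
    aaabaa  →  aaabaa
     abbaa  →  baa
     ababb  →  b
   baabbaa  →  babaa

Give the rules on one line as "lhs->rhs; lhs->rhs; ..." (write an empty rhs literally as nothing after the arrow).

  | aabbbabb => abbabb => babb => bb => ε
  | abaa
  | bababa
  | bab

abb->b; bb->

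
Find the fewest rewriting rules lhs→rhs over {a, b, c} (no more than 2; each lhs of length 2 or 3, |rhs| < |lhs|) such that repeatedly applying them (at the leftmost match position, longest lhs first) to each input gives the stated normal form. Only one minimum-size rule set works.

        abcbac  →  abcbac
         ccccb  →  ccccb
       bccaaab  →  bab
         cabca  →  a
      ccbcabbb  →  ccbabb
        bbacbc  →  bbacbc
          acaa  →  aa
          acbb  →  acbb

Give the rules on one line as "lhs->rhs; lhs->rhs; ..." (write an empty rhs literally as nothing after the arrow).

ca->; cab->a

  | abcbac
  | ccccb
  | bccaaab => bcaab => bab
  | cabca => aca => a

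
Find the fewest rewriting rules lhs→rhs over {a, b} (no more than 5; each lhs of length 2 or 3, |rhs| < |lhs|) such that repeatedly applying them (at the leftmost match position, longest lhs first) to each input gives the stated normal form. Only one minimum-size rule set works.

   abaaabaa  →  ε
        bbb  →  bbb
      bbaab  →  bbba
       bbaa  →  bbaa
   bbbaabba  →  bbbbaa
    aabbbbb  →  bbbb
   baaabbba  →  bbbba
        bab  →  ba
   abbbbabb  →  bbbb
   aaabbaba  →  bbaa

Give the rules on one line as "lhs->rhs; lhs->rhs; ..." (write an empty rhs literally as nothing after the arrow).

aaa->; aab->ba; ab->a; abb->b

  | abaaabaa => aaaabaa => abaa => aaa => ε
  | bbb
  | bbaab => bbba
  | bbaa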